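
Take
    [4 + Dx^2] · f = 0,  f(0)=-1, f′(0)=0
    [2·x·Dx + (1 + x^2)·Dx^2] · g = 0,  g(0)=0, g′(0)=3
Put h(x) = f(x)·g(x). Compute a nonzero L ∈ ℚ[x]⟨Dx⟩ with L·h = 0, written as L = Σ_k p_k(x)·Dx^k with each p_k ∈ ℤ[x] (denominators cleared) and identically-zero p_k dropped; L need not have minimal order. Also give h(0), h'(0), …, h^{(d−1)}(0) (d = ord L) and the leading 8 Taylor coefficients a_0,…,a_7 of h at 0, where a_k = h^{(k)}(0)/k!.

L = (160 + 464·x^2 + 464·x^4 + 256·x^6 + 64·x^8) + (96·x + 224·x^3 + 192·x^5 + 64·x^7)·Dx + (60 + 188·x^2 + 216·x^4 + 128·x^6 + 32·x^8)·Dx^2 + (24·x + 56·x^3 + 48·x^5 + 16·x^7)·Dx^3 + (5 + 18·x^2 + 25·x^4 + 16·x^6 + 4·x^8)·Dx^4  (order 4).
h: a_k = 0, -3, 0, 7, 0, -23/5, 0, 269/105, …
ICs: h(0) = 0, h′(0) = -3, h′′(0) = 0, h′′′(0) = 42.

f: a_k = -1, 0, 2, 0, -2/3, 0, 4/45, 0, …
g: a_k = 0, 3, 0, -1, 0, 3/5, 0, -3/7, …
Product ⇒ symmetric product L₀, ord ≤ 4.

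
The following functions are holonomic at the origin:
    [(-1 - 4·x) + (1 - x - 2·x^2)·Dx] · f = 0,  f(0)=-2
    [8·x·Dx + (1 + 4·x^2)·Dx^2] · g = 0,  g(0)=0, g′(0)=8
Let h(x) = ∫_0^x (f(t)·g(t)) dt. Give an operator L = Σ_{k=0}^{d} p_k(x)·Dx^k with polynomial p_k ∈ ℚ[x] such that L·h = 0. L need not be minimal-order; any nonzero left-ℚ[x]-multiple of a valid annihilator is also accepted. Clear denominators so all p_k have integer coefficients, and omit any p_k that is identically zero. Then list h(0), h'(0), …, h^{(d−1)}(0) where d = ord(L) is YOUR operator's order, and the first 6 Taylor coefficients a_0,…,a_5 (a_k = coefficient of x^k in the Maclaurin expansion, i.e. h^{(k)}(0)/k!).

L = (4 + 8·x + 48·x^2)·Dx + (2 + 16·x^2 + 48·x^3)·Dx^2 + (-1 + x - 2·x^2 + 4·x^3 + 8·x^4)·Dx^3  (order 3).
h: a_k = 0, 0, -8, -16/3, -20/3, -176/15, …
ICs: h(0) = 0, h′(0) = 0, h′′(0) = -16.

f: a_k = -2, -2, -6, -10, -22, -42, …
g: a_k = 0, 8, 0, -32/3, 0, 128/5, …
f·g: L₀ = L_f ⊗_s L_g, ord ≤ 1·2.
∫: right-multiply L₀ by Dx.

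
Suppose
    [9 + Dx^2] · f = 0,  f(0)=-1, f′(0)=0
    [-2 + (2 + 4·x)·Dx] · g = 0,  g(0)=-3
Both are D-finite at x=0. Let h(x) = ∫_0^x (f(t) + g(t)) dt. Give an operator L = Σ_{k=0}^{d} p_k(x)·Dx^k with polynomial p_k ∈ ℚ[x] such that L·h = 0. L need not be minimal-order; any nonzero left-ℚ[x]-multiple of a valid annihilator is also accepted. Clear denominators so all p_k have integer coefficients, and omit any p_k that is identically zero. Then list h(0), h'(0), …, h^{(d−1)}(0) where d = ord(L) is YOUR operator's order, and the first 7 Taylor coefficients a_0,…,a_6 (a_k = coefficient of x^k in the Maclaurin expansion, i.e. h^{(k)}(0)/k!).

L = (-54 - 162·x - 162·x^2)·Dx + (36 + 234·x + 486·x^2 + 324·x^3)·Dx^2 + (-6 - 18·x - 18·x^2)·Dx^3 + (4 + 26·x + 54·x^2 + 36·x^3)·Dx^4  (order 4).
h: a_k = 0, -4, -3/2, 2, -3/8, -3/10, -7/16, …
ICs: h(0) = 0, h′(0) = -4, h′′(0) = -3, h′′′(0) = 12.

f: a_k = -1, 0, 9/2, 0, -27/8, 0, 81/80, …
g: a_k = -3, -3, 3/2, -3/2, 15/8, -21/8, 63/16, …
Weyl lclm of L_f,L_g ⇒ L₀ (ord ≤ 3).
Integrate: L := L₀·Dx.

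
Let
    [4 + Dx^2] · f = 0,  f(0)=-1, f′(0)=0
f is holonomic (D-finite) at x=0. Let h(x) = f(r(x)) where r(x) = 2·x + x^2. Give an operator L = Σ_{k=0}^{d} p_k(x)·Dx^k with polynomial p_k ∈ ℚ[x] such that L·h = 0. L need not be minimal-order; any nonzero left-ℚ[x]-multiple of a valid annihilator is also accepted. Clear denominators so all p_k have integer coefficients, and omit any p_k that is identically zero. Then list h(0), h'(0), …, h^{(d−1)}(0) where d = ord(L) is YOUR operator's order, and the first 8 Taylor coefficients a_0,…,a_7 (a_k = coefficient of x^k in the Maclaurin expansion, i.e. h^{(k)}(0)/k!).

L = (16 + 48·x + 48·x^2 + 16·x^3) - Dx + (1 + x)·Dx^2  (order 2).
h: a_k = -1, 0, 8, 8, -26/3, -64/3, -464/45, 176/15, …
ICs: h(0) = -1, h′(0) = 0.

f: a_k = -1, 0, 2, 0, -2/3, 0, 4/45, 0, …
f∘r: x↦r, Dx↦Dx/r' in L_f ⇒ L₀.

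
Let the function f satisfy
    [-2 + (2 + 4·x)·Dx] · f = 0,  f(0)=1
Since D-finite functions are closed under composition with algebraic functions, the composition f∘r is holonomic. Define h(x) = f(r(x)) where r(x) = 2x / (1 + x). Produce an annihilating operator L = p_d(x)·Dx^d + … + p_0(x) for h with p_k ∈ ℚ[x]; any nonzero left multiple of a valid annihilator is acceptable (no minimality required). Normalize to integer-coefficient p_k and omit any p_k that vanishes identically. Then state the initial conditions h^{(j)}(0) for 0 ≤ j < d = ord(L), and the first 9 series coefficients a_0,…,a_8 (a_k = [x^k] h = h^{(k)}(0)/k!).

L = -2 + (1 + 6·x + 5·x^2)·Dx  (order 1).
h: a_k = 1, 2, -4, 10, -30, 102, -376, 1462, -5900, …
ICs: h(0) = 1.

f: a_k = 1, 1, -1/2, 1/2, -5/8, 7/8, -21/16, 33/16, -429/128, …
f∘r: x↦r, Dx↦Dx/r' in L_f ⇒ L₀.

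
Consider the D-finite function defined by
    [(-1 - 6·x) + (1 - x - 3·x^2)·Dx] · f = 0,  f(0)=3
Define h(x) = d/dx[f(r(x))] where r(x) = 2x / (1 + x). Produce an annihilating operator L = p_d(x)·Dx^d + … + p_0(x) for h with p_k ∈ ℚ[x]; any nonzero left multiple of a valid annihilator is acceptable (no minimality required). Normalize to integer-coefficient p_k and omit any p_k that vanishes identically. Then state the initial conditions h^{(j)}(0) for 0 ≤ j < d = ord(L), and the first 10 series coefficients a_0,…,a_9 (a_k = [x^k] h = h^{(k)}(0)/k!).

L = (14 + 78·x + 546·x^2 + 338·x^3) + (-1 - 14·x + 182·x^3 + 169·x^4)·Dx  (order 1).
h: a_k = 6, 84, 234, 2184, 5070, 42588, 92274, 738192, 1542294, 11995620, …
ICs: h(0) = 6.

f: a_k = 3, 3, 12, 21, 57, 120, 291, 651, 1524, 3477, …
h₀=f(r): pull back L_f along r ⇒ L₀.
h₀' ⇒ L via d/dx closure of L₀.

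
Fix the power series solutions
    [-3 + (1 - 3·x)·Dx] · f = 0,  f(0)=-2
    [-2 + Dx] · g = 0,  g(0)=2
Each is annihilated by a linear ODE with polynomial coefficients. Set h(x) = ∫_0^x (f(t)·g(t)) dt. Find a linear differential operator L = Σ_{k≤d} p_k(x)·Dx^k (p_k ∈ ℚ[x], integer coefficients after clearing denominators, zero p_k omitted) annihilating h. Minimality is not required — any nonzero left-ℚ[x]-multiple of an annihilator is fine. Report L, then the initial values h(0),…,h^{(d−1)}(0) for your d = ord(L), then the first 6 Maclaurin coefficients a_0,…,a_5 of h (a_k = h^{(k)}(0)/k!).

L = (5 - 6·x)·Dx + (-1 + 3·x)·Dx^2  (order 2).
h: a_k = 0, -4, -10, -68/3, -157/3, -1892/15, …
ICs: h(0) = 0, h′(0) = -4.

f: a_k = -2, -6, -18, -54, -162, -486, …
g: a_k = 2, 4, 4, 8/3, 4/3, 8/15, …
Product ⇒ symmetric product L₀, ord ≤ 1.
Integrate: L := L₀·Dx.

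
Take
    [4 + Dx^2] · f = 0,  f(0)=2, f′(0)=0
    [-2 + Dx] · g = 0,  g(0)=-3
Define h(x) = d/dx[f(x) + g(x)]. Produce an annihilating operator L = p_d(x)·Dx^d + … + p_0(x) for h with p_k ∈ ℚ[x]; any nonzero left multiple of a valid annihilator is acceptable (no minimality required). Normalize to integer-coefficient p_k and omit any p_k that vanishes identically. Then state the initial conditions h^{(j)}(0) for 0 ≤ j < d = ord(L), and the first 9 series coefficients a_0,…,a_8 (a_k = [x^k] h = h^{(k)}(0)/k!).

f: a_k = 2, 0, -4, 0, 4/3, 0, -8/45, 0, 4/315, …
g: a_k = -3, -6, -6, -4, -2, -4/5, -4/15, -8/105, -2/105, …
Weyl lclm of L_f,L_g ⇒ L₀ (ord ≤ 3).
Differentiate: ansatz ord ≤ ord L₀ ⇒ L.
L = 8 - 4·Dx + 2·Dx^2 - Dx^3  (order 3).
h: a_k = -6, -20, -12, -8/3, -4, -8/3, -8/15, -16/315, -4/105, …
ICs: h(0) = -6, h′(0) = -20, h′′(0) = -24.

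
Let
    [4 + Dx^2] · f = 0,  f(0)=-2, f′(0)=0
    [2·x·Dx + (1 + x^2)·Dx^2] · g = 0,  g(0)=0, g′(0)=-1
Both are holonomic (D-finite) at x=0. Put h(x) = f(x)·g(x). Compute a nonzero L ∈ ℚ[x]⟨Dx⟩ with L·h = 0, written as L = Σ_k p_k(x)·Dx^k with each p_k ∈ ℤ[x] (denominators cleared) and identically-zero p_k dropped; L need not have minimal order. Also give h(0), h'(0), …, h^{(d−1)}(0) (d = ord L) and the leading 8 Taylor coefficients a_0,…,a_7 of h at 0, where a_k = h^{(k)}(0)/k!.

L = (160 + 464·x^2 + 464·x^4 + 256·x^6 + 64·x^8) + (96·x + 224·x^3 + 192·x^5 + 64·x^7)·Dx + (60 + 188·x^2 + 216·x^4 + 128·x^6 + 32·x^8)·Dx^2 + (24·x + 56·x^3 + 48·x^5 + 16·x^7)·Dx^3 + (5 + 18·x^2 + 25·x^4 + 16·x^6 + 4·x^8)·Dx^4  (order 4).
h: a_k = 0, 2, 0, -14/3, 0, 46/15, 0, -538/315, …
ICs: h(0) = 0, h′(0) = 2, h′′(0) = 0, h′′′(0) = -28.

f: a_k = -2, 0, 4, 0, -4/3, 0, 8/45, 0, …
g: a_k = 0, -1, 0, 1/3, 0, -1/5, 0, 1/7, …
Sym-product of L_f,L_g gives L₀ (≤ ord 4).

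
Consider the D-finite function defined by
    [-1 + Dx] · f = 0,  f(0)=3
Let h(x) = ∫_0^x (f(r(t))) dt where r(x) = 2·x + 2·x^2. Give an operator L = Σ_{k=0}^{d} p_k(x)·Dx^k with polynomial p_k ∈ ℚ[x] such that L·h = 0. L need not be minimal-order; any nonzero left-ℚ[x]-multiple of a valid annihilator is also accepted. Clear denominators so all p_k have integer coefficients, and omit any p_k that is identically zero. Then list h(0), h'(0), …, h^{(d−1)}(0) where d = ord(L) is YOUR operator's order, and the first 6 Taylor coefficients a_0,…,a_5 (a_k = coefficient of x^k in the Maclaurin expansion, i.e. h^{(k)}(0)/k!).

L = (-2 - 4·x)·Dx + Dx^2  (order 2).
h: a_k = 0, 3, 3, 4, 4, 4, …
ICs: h(0) = 0, h′(0) = 3.

f: a_k = 3, 3, 3/2, 1/2, 1/8, 1/40, …
f∘r: x↦r, Dx↦Dx/r' in L_f ⇒ L₀.
h=∫₀ˣh₀: take L = L₀·Dx.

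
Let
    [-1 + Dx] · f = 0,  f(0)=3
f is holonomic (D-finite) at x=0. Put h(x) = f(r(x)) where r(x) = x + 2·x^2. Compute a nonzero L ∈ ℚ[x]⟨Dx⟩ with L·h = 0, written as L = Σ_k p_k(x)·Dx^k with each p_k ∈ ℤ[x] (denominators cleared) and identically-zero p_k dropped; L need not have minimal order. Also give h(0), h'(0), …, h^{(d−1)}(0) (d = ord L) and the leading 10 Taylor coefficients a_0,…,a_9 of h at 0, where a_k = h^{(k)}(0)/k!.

L = (-1 - 4·x) + Dx  (order 1).
h: a_k = 3, 3, 15/2, 13/2, 73/8, 281/40, 1741/240, 1697/336, 57233/13440, 328753/120960, …
ICs: h(0) = 3.

f: a_k = 3, 3, 3/2, 1/2, 1/8, 1/40, 1/240, 1/1680, 1/13440, 1/120960, …
L₀ from L_f via x↦r, Dx↦r'^{-1}Dx.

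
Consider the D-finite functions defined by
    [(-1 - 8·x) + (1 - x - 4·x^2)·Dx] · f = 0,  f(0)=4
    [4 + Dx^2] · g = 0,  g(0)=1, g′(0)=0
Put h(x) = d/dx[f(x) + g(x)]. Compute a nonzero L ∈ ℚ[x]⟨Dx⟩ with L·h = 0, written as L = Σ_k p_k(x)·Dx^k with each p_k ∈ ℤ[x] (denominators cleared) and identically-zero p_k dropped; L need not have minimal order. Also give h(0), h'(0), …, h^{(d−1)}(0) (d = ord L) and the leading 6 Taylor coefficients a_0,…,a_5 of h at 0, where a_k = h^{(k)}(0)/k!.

f: a_k = 4, 4, 20, 36, 116, 260, …
g: a_k = 1, 0, -2, 0, 2/3, 0, …
h₀=f+g: left-lcm gives L₀, ord ≤ 3.
Derive L from L₀ (diff closure).
L = (1472 + 8672·x + 38224·x^2 + 28480·x^3 + 58880·x^4 + 9216·x^5 + 12288·x^6) + (-116 - 892·x + 504·x^2 + 2312·x^3 + 5920·x^4 + 10368·x^5 + 3584·x^6 + 4096·x^7)·Dx + (368 + 2168·x + 9556·x^2 + 7120·x^3 + 14720·x^4 + 2304·x^5 + 3072·x^6)·Dx^2 + (-29 - 223·x + 126·x^2 + 578·x^3 + 1480·x^4 + 2592·x^5 + 896·x^6 + 1024·x^7)·Dx^3  (order 3).
h: a_k = 4, 36, 108, 1400/3, 1300, 65152/15, …
ICs: h(0) = 4, h′(0) = 36, h′′(0) = 216.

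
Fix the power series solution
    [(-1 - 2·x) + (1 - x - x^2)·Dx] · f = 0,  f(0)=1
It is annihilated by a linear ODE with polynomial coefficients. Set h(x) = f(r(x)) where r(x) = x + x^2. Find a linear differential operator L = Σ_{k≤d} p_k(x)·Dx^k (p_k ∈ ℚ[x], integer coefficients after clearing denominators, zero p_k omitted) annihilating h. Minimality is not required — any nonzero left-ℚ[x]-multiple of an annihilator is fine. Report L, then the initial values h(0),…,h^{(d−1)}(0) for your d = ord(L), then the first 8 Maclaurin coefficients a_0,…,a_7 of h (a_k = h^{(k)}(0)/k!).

f: a_k = 1, 1, 2, 3, 5, 8, 13, 21, …
f∘r: x↦r, Dx↦Dx/r' in L_f ⇒ L₀.
L = (1 + 4·x + 6·x^2 + 4·x^3) + (-1 + x + 2·x^2 + 2·x^3 + x^4)·Dx  (order 1).
h: a_k = 1, 1, 3, 7, 16, 37, 86, 199, …
ICs: h(0) = 1.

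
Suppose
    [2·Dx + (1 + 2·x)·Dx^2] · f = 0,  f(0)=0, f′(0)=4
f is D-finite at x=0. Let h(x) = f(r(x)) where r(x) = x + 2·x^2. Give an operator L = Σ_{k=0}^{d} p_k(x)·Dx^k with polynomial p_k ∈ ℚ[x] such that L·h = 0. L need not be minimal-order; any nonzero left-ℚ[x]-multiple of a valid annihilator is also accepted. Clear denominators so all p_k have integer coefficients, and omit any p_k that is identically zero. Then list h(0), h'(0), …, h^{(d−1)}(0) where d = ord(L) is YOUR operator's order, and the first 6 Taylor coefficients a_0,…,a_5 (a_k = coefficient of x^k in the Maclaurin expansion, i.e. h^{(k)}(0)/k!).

f: a_k = 0, 4, -4, 16/3, -8, 64/5, …
Substitute x→r, Dx→(1/r')Dx; clear ⇒ L₀.
L = (-2 + 8·x + 16·x^2)·Dx + (1 + 6·x + 12·x^2 + 16·x^3)·Dx^2  (order 2).
h: a_k = 0, 4, 4, -32/3, 8, 64/5, …
ICs: h(0) = 0, h′(0) = 4.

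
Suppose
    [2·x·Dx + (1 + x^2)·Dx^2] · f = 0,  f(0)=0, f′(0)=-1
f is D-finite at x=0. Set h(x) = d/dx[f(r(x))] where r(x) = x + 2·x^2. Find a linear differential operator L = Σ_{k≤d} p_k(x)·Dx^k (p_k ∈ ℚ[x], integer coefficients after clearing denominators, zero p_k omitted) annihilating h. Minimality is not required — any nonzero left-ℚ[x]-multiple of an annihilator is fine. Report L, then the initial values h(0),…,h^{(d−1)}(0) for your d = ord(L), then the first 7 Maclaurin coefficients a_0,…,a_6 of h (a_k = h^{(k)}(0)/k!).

L = (-4 + 2·x + 16·x^2 + 48·x^3 + 48·x^4) + (1 + 4·x + x^2 + 8·x^3 + 20·x^4 + 16·x^5)·Dx  (order 1).
h: a_k = -1, -4, 1, 8, 19, 4, -55, …
ICs: h(0) = -1.

f: a_k = 0, -1, 0, 1/3, 0, -1/5, 0, …
L₀ from L_f via x↦r, Dx↦r'^{-1}Dx.
h₀' ⇒ L via d/dx closure of L₀.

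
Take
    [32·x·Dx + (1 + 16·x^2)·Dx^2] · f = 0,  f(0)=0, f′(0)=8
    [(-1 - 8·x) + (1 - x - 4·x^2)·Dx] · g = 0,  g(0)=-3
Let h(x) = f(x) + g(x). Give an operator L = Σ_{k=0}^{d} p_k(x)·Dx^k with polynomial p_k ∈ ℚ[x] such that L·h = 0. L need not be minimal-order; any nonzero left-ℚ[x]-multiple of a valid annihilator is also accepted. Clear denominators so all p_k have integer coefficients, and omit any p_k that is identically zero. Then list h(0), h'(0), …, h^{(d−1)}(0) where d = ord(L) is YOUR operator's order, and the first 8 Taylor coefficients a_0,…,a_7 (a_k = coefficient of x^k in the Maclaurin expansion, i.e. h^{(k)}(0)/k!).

L = (160 - 640·x - 14848·x^2 - 36864·x^3 - 178176·x^4 - 98304·x^6)·Dx + (-43 - 336·x - 16·x^2 - 3072·x^3 - 35072·x^4 - 124928·x^5 - 12288·x^6 - 98304·x^7)·Dx^2 + (5 + 23·x + 272·x^2 + 16·x^3 + 2368·x^4 - 5888·x^5 - 12288·x^6 - 4096·x^7 - 16384·x^8)·Dx^3  (order 3).
h: a_k = -3, 5, -15, -209/3, -87, 1073/5, -543, -42029/7, …
ICs: h(0) = -3, h′(0) = 5, h′′(0) = -30.

f: a_k = 0, 8, 0, -128/3, 0, 2048/5, 0, -32768/7, …
g: a_k = -3, -3, -15, -27, -87, -195, -543, -1323, …
f+g: L₀ = lclm(L_f,L_g), ord ≤ 2+1.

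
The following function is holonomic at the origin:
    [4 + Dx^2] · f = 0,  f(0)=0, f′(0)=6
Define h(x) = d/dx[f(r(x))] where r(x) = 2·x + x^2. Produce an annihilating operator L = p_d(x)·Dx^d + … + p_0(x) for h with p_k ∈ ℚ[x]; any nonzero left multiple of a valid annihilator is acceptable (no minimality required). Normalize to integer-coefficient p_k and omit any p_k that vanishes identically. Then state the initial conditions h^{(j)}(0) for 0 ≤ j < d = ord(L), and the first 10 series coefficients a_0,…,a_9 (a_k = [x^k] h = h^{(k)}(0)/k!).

f: a_k = 0, 6, 0, -4, 0, 4/5, 0, -8/105, 0, 4/945, …
Substitute x→r, Dx→(1/r')Dx; clear ⇒ L₀.
h₀' ⇒ L via d/dx closure of L₀.
L = (19 + 64·x + 96·x^2 + 64·x^3 + 16·x^4) + (-3 - 3·x)·Dx + (1 + 2·x + x^2)·Dx^2  (order 2).
h: a_k = 12, 12, -96, -192, 8, 360, 5696/15, -256/15, -38776/105, -2248/7, …
ICs: h(0) = 12, h′(0) = 12.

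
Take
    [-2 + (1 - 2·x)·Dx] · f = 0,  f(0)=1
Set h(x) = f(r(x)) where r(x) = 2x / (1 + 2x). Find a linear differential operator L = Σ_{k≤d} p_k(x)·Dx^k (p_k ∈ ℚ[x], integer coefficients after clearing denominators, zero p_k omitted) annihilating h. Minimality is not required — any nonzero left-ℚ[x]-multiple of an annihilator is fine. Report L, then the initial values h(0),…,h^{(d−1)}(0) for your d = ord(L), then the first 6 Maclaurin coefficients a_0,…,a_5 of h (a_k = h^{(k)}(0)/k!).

f: a_k = 1, 2, 4, 8, 16, 32, …
Change of var in L_f (x↦r) gives L₀.
L = 4 + (-1 + 4·x^2)·Dx  (order 1).
h: a_k = 1, 4, 8, 16, 32, 64, …
ICs: h(0) = 1.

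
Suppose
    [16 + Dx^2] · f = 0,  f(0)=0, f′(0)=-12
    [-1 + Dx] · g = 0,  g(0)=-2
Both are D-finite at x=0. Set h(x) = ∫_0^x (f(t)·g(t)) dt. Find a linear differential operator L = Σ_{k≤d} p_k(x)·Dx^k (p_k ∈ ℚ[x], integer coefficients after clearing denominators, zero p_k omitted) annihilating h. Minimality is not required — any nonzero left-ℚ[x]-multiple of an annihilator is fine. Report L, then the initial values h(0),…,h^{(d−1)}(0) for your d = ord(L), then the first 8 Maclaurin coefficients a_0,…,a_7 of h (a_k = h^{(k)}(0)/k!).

f: a_k = 0, -12, 0, 32, 0, -128/5, 0, 1024/105, …
g: a_k = -2, -2, -1, -1/3, -1/12, -1/60, -1/360, -1/2520, …
Product ⇒ symmetric product L₀, ord ≤ 2.
Integrate: L := L₀·Dx.
L = 17·Dx - 2·Dx^2 + Dx^3  (order 3).
h: a_k = 0, 0, 12, 8, -13, -12, 101/30, 611/105, …
ICs: h(0) = 0, h′(0) = 0, h′′(0) = 24.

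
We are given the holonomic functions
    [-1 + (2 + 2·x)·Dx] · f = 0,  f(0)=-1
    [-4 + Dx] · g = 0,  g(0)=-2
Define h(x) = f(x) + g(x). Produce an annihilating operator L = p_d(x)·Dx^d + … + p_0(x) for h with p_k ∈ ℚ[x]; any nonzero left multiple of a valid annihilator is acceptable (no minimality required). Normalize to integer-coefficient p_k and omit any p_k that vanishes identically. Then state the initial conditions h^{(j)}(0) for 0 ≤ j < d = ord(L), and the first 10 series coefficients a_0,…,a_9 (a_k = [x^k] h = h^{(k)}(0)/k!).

f: a_k = -1, -1/2, 1/8, -1/16, 5/128, -7/256, 21/1024, -33/2048, 429/32768, -715/65536, …
g: a_k = -2, -8, -16, -64/3, -64/3, -256/15, -512/45, -2048/315, -1024/315, -4096/2835, …
L₀ := lclm(L_f,L_g); ord L₀ ≤ 1+1.
L = (36 + 32·x) + (-65 - 128·x - 64·x^2)·Dx + (14 + 30·x + 16·x^2)·Dx^2  (order 2).
h: a_k = -3, -17/2, -127/8, -1027/48, -8177/384, -65641/3840, -523343/46080, -4204699/645120, -33419297/10321920, -270462481/185794560, …
ICs: h(0) = -3, h′(0) = -17/2.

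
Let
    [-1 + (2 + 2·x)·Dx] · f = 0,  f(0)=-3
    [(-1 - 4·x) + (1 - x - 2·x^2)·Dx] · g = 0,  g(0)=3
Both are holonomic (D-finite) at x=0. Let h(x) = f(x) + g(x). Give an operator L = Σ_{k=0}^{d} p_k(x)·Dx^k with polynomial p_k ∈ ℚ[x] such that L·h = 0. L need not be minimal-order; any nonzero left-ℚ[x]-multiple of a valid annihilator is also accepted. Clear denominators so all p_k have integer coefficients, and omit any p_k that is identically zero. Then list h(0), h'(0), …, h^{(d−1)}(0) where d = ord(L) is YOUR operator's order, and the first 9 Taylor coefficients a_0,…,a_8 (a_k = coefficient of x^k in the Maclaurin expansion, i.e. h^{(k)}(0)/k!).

f: a_k = -3, -3/2, 3/8, -3/16, 15/128, -21/256, 63/1024, -99/2048, 1287/32768, …
g: a_k = 3, 3, 9, 15, 33, 63, 129, 255, 513, …
L₀ := lclm(L_f,L_g); ord L₀ ≤ 1+1.
L = (13 + 26·x + 40·x^2) + (-25 - 69·x - 144·x^2 - 100·x^3)·Dx + (2 + 20·x - 6·x^2 - 64·x^3 - 40·x^4)·Dx^2  (order 2).
h: a_k = 0, 3/2, 75/8, 237/16, 4239/128, 16107/256, 132159/1024, 522141/2048, 16811271/32768, …
ICs: h(0) = 0, h′(0) = 3/2.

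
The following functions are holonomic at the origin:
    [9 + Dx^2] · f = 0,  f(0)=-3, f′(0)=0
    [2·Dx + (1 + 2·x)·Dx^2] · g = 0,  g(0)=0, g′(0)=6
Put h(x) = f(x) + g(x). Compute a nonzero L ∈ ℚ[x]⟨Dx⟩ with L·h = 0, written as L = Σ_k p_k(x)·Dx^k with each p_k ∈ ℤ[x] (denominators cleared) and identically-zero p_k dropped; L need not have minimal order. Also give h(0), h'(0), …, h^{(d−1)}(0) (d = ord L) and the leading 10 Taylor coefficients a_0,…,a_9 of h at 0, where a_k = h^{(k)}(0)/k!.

L = (594 + 648·x + 648·x^2)·Dx + (153 + 630·x + 972·x^2 + 648·x^3)·Dx^2 + (66 + 72·x + 72·x^2)·Dx^3 + (17 + 70·x + 108·x^2 + 72·x^3)·Dx^4  (order 4).
h: a_k = -3, 6, 15/2, 8, -177/8, 96/5, -2317/80, 384/7, -432267/4480, 512/3, …
ICs: h(0) = -3, h′(0) = 6, h′′(0) = 15, h′′′(0) = 48.

f: a_k = -3, 0, 27/2, 0, -81/8, 0, 243/80, 0, -2187/4480, 0, …
g: a_k = 0, 6, -6, 8, -12, 96/5, -32, 384/7, -96, 512/3, …
Weyl lclm of L_f,L_g ⇒ L₀ (ord ≤ 4).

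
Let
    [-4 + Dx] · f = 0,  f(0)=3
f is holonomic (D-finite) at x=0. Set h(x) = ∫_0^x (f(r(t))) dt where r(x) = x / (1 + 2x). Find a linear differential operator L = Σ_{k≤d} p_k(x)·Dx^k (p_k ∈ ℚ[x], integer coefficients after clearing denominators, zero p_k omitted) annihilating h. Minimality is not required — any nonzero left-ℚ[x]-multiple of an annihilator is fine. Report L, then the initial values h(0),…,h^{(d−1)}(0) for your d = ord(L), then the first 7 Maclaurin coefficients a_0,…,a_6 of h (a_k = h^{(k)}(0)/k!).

f: a_k = 3, 12, 24, 32, 32, 128/5, 256/15, …
Change of var in L_f (x↦r) gives L₀.
h=∫₀ˣh₀: take L = L₀·Dx.
L = -4·Dx + (1 + 4·x + 4·x^2)·Dx^2  (order 2).
h: a_k = 0, 3, 6, 0, -4, 32/5, -32/5, …
ICs: h(0) = 0, h′(0) = 3.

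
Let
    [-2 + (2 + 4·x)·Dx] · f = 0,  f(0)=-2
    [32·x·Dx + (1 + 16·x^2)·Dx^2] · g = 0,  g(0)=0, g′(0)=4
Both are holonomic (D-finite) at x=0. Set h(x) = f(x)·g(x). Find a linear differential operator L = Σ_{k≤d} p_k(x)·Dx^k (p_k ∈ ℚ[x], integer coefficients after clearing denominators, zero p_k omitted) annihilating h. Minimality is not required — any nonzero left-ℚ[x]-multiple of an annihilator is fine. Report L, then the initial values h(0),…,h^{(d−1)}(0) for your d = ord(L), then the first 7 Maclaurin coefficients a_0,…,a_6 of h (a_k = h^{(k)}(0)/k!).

f: a_k = -2, -2, 1, -1, 5/4, -7/4, 21/8, …
g: a_k = 0, 4, 0, -64/3, 0, 1024/5, 0, …
f·g: L₀ = L_f ⊗_s L_g, ord ≤ 1·2.
L = (3 - 32·x - 16·x^2) + (-2 + 28·x + 96·x^2 + 64·x^3)·Dx + (1 + 4·x + 20·x^2 + 64·x^3 + 64·x^4)·Dx^2  (order 2).
h: a_k = 0, -8, -8, 140/3, 116/3, -6389/15, -5929/15, …
ICs: h(0) = 0, h′(0) = -8.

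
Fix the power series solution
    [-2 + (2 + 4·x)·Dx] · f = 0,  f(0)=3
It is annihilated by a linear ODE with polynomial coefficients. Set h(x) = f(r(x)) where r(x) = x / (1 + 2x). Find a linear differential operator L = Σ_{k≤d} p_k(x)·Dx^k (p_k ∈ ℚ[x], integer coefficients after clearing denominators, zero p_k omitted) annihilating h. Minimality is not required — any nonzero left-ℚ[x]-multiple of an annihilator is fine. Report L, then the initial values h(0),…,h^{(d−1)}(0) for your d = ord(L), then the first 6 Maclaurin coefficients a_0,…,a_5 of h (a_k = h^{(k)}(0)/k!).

L = -1 + (1 + 6·x + 8·x^2)·Dx  (order 1).
h: a_k = 3, 3, -15/2, 39/2, -423/8, 1197/8, …
ICs: h(0) = 3.

f: a_k = 3, 3, -3/2, 3/2, -15/8, 21/8, …
L₀ from L_f via x↦r, Dx↦r'^{-1}Dx.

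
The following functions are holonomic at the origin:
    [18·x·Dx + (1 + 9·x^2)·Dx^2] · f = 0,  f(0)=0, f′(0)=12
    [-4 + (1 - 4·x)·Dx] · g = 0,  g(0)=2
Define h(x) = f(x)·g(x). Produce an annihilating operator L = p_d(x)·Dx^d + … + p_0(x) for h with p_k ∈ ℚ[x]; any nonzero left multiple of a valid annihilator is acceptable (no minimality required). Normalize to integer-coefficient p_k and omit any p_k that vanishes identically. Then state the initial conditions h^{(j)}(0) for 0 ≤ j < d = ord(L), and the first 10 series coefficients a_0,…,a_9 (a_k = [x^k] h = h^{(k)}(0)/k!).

L = 72·x + (8 - 18·x + 144·x^2)·Dx + (-1 + 4·x - 9·x^2 + 36·x^3)·Dx^2  (order 2).
h: a_k = 0, 24, 96, 312, 1248, 26904/5, 107616/5, 2925768/35, 11703072/35, 47424648/35, …
ICs: h(0) = 0, h′(0) = 24.

f: a_k = 0, 12, 0, -36, 0, 972/5, 0, -8748/7, 0, 8748, …
g: a_k = 2, 8, 32, 128, 512, 2048, 8192, 32768, 131072, 524288, …
L₀ := L_f ⊗_s L_g (sym. prod.), ord ≤ 2.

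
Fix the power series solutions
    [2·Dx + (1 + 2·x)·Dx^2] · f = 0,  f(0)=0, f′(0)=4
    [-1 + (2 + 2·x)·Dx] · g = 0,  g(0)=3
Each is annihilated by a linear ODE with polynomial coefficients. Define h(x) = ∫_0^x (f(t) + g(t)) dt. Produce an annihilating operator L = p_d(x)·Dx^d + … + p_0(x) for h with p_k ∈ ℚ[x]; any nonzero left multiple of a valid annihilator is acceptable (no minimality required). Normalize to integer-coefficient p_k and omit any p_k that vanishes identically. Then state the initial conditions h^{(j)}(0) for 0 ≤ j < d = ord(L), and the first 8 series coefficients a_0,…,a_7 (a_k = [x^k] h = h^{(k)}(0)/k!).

f: a_k = 0, 4, -4, 16/3, -8, 64/5, -64/3, 256/7, …
g: a_k = 3, 3/2, -3/8, 3/16, -15/128, 21/256, -63/1024, 99/2048, …
Sum ⇒ L₀ = lclm(L_f,L_g) in ℚ(x)⟨Dx⟩.
h=∫₀ˣh₀: take L = L₀·Dx.
L = (10 + 4·x)·Dx^2 + (29 + 52·x + 20·x^2)·Dx^3 + (6 + 22·x + 24·x^2 + 8·x^3)·Dx^4  (order 4).
h: a_k = 0, 3, 11/4, -35/24, 265/192, -1039/640, 16489/7680, -65725/21504, …
ICs: h(0) = 0, h′(0) = 3, h′′(0) = 11/2, h′′′(0) = -35/4.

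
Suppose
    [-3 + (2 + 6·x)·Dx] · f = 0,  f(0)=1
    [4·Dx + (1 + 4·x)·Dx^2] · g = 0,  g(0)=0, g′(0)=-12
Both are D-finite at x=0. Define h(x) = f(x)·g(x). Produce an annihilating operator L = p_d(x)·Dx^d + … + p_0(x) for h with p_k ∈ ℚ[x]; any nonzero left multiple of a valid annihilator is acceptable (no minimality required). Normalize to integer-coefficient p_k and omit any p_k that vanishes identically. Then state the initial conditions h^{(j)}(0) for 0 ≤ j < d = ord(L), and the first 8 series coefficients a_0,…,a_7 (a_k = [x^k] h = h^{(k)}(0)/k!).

f: a_k = 1, 3/2, -9/8, 27/16, -405/128, 1701/256, -15309/1024, 72171/2048, …
g: a_k = 0, -12, 24, -64, 192, -3072/5, 2048, -49152/7, …
Product ⇒ symmetric product L₀, ord ≤ 2.
L = (3 + 36·x) + (4 + 12·x)·Dx + (4 + 40·x + 132·x^2 + 144·x^3)·Dx^2  (order 2).
h: a_k = 0, -12, 6, -29/2, 195/4, -28149/160, 206953/320, -21442563/8960, …
ICs: h(0) = 0, h′(0) = -12.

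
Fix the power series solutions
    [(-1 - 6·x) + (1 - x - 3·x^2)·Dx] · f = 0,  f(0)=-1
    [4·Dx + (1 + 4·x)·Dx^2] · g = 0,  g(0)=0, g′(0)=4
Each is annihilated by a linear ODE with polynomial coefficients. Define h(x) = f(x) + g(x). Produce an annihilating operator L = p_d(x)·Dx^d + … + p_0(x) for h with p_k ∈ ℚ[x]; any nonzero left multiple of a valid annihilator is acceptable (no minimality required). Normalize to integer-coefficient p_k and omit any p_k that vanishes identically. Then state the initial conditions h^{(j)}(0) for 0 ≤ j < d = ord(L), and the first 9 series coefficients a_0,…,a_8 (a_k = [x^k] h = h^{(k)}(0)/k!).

f: a_k = -1, -1, -4, -7, -19, -40, -97, -217, -508, …
g: a_k = 0, 4, -8, 64/3, -64, 1024/5, -2048/3, 16384/7, -8192, …
Weyl lclm of L_f,L_g ⇒ L₀ (ord ≤ 3).
L = (212 + 1072·x + 3144·x^2 + 2160·x^3 + 2592·x^4)·Dx + (5 + 248·x + 1922·x^2 + 4308·x^3 + 4464·x^4 + 4320·x^5)·Dx^2 + (-6 - 53·x - 108·x^2 + 110·x^3 + 519·x^4 + 1044·x^5 + 864·x^6)·Dx^3  (order 3).
h: a_k = -1, 3, -12, 43/3, -83, 824/5, -2339/3, 14865/7, -8700, …
ICs: h(0) = -1, h′(0) = 3, h′′(0) = -24.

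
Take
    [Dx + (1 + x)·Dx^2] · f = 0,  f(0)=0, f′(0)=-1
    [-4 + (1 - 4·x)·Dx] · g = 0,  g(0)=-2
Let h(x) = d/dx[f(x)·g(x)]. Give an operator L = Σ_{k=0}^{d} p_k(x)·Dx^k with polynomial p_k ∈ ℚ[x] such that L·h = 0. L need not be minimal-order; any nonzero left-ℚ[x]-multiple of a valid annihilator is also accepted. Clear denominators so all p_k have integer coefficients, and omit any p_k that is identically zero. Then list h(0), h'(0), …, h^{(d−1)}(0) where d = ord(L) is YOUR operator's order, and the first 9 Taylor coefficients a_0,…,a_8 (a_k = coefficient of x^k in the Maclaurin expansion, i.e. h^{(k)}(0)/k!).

L = 16 + (10 + 20·x)·Dx + (-1 + 3·x + 4·x^2)·Dx^2  (order 2).
h: a_k = 2, 14, 86, 1370/3, 6856/3, 54838/5, 767762/15, 24568174/105, 36852331/35, …
ICs: h(0) = 2, h′(0) = 14.

f: a_k = 0, -1, 1/2, -1/3, 1/4, -1/5, 1/6, -1/7, 1/8, …
g: a_k = -2, -8, -32, -128, -512, -2048, -8192, -32768, -131072, …
L₀ := L_f ⊗_s L_g (sym. prod.), ord ≤ 2.
h₀' ⇒ L via d/dx closure of L₀.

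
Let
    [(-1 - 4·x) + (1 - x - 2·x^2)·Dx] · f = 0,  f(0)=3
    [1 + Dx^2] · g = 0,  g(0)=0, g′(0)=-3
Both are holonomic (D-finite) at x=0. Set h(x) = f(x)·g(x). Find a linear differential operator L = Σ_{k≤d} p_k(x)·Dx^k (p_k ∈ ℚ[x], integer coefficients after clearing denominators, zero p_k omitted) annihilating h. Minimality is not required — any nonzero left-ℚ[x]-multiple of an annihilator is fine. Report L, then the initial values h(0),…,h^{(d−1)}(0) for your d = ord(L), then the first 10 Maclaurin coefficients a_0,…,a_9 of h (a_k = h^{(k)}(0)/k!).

f: a_k = 3, 3, 9, 15, 33, 63, 129, 255, 513, 1023, …
g: a_k = 0, -3, 0, 1/2, 0, -1/40, 0, 1/1680, 0, -1/120960, …
Sym-product of L_f,L_g gives L₀ (≤ ord 2).
L = (3 + x + 2·x^2) + (2 + 8·x)·Dx + (-1 + x + 2·x^2)·Dx^2  (order 2).
h: a_k = 0, -9, -9, -51/2, -87/2, -3783/40, -7263/40, -41521/112, -410969/560, -59484889/40320, …
ICs: h(0) = 0, h′(0) = -9.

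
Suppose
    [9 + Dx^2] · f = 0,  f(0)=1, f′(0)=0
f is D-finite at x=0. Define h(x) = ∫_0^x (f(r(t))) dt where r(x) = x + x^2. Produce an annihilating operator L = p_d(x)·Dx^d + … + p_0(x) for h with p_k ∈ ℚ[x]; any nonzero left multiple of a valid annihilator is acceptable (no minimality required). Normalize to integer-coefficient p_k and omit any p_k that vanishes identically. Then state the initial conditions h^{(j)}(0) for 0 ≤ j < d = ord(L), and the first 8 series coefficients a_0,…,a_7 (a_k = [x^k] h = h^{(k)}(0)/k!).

L = (9 + 54·x + 108·x^2 + 72·x^3)·Dx - 2·Dx^2 + (1 + 2·x)·Dx^3  (order 3).
h: a_k = 0, 1, 0, -3/2, -9/4, -9/40, 9/4, 1539/560, …
ICs: h(0) = 0, h′(0) = 1, h′′(0) = 0.

f: a_k = 1, 0, -9/2, 0, 27/8, 0, -81/80, 0, …
L₀ from L_f via x↦r, Dx↦r'^{-1}Dx.
h=∫₀ˣh₀: take L = L₀·Dx.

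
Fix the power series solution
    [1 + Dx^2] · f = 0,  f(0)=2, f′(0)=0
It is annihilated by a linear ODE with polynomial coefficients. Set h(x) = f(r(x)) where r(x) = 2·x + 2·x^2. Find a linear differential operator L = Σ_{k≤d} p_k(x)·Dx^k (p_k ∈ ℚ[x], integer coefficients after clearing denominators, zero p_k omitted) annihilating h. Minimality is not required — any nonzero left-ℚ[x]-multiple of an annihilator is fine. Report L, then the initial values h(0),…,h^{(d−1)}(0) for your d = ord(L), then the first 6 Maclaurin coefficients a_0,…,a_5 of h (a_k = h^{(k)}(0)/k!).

f: a_k = 2, 0, -1, 0, 1/12, 0, …
Change of var in L_f (x↦r) gives L₀.
L = (4 + 24·x + 48·x^2 + 32·x^3) - 2·Dx + (1 + 2·x)·Dx^2  (order 2).
h: a_k = 2, 0, -4, -8, -8/3, 16/3, …
ICs: h(0) = 2, h′(0) = 0.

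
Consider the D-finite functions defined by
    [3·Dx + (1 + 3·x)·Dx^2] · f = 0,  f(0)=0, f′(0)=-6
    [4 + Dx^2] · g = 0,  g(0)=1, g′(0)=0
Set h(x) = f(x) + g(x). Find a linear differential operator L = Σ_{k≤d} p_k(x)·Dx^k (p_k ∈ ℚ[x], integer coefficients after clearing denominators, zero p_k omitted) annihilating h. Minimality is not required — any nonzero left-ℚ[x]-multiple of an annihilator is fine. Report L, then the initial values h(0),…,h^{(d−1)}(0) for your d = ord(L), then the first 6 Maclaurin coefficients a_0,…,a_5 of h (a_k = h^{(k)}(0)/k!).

L = (348 + 144·x + 216·x^2)·Dx + (44 + 180·x + 216·x^2 + 216·x^3)·Dx^2 + (87 + 36·x + 54·x^2)·Dx^3 + (11 + 45·x + 54·x^2 + 54·x^3)·Dx^4  (order 4).
h: a_k = 1, -6, 7, -18, 247/6, -486/5, …
ICs: h(0) = 1, h′(0) = -6, h′′(0) = 14, h′′′(0) = -108.

f: a_k = 0, -6, 9, -18, 81/2, -486/5, …
g: a_k = 1, 0, -2, 0, 2/3, 0, …
h₀=f+g: left-lcm gives L₀, ord ≤ 4.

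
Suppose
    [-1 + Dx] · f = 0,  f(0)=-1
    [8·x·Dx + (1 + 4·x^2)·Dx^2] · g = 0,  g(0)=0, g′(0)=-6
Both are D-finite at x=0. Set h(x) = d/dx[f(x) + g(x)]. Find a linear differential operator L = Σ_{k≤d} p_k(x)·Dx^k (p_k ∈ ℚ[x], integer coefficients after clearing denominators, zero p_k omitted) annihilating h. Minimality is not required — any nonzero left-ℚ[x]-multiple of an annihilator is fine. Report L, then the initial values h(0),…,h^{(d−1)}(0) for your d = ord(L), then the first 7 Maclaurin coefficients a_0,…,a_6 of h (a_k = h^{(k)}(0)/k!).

f: a_k = -1, -1, -1/2, -1/6, -1/24, -1/120, -1/720, …
g: a_k = 0, -6, 0, 8, 0, -96/5, 0, …
Sum ⇒ L₀ = lclm(L_f,L_g) in ℚ(x)⟨Dx⟩.
h₀' ⇒ L via d/dx closure of L₀.
L = (8 - 8·x - 96·x^2 - 32·x^3) + (-9 + 88·x^2 - 16·x^4)·Dx + (1 + 8·x + 8·x^2 + 32·x^3 + 16·x^4)·Dx^2  (order 2).
h: a_k = -7, -1, 47/2, -1/6, -2305/24, -1/120, 276479/720, …
ICs: h(0) = -7, h′(0) = -1.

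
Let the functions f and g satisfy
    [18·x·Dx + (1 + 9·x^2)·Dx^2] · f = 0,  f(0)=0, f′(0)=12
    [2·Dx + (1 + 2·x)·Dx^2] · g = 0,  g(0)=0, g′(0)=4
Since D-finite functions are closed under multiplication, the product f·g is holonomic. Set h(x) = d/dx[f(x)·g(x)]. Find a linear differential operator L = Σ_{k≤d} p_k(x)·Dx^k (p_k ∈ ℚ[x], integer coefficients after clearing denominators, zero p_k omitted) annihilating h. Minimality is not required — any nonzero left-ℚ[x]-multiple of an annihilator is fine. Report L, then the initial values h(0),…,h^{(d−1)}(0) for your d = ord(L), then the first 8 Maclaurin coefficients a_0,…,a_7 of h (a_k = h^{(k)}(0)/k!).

f: a_k = 0, 12, 0, -36, 0, 972/5, 0, -8748/7, …
g: a_k = 0, 4, -4, 16/3, -8, 64/5, -64/3, 256/7, …
Product ⇒ symmetric product L₀, ord ≤ 4.
h=h₀': d/dx-closure on L₀ ⇒ L.
L = (792 + 3024·x + 22680·x^2 + 102384·x^3 + 174960·x^4 + 151632·x^5 + 104976·x^7) + (332 + 4752·x + 28908·x^2 + 127008·x^3 + 351216·x^4 + 542376·x^5 + 408240·x^6 + 157464·x^7 + 367416·x^8)·Dx + (44 + 916·x + 6696·x^2 + 27252·x^3 + 85860·x^4 + 193428·x^5 + 279936·x^6 + 224532·x^7 + 157464·x^8 + 209952·x^9)·Dx^2 + (10 + 76·x + 418·x^2 + 1728·x^3 + 5391·x^4 + 12960·x^5 + 24948·x^6 + 34992·x^7 + 29889·x^8 + 26244·x^9 + 26244·x^10)·Dx^3  (order 3).
h: a_k = 0, 96, -144, -320, 240, 22176/5, -26096/5, -31872, …
ICs: h(0) = 0, h′(0) = 96, h′′(0) = -288.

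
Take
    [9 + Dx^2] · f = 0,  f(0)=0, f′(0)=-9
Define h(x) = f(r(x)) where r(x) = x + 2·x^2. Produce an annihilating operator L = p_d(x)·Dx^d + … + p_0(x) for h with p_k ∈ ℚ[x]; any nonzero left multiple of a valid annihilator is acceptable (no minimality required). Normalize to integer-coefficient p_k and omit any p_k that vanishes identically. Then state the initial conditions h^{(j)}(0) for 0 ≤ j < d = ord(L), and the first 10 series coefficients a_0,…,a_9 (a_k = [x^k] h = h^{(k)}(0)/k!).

f: a_k = 0, -9, 0, 27/2, 0, -243/40, 0, 729/560, 0, -729/4480, …
Change of var in L_f (x↦r) gives L₀.
L = (9 + 108·x + 432·x^2 + 576·x^3) - 4·Dx + (1 + 4·x)·Dx^2  (order 2).
h: a_k = 0, -9, -18, 27/2, 81, 6237/40, 189/4, -135351/560, -18711/40, -1688121/4480, …
ICs: h(0) = 0, h′(0) = -9.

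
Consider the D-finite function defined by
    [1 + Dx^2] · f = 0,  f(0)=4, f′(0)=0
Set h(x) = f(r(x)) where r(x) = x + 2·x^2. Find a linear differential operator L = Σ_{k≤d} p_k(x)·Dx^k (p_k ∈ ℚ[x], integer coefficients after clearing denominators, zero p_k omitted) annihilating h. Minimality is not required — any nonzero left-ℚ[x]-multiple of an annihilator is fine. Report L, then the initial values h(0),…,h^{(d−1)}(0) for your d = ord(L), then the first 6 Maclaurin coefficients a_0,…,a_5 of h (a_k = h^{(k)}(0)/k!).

f: a_k = 4, 0, -2, 0, 1/6, 0, …
h₀=f(r): pull back L_f along r ⇒ L₀.
L = (1 + 12·x + 48·x^2 + 64·x^3) - 4·Dx + (1 + 4·x)·Dx^2  (order 2).
h: a_k = 4, 0, -2, -8, -47/6, 4/3, …
ICs: h(0) = 4, h′(0) = 0.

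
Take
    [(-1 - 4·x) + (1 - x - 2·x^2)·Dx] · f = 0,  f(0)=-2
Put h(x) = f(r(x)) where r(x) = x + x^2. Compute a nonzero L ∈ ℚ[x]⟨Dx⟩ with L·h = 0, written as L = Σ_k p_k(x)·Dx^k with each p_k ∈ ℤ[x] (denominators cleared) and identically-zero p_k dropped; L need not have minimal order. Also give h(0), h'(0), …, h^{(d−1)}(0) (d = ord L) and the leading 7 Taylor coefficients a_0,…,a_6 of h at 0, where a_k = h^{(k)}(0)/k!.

f: a_k = -2, -2, -6, -10, -22, -42, -86, …
Change of var in L_f (x↦r) gives L₀.
L = (1 + 6·x + 12·x^2 + 8·x^3) + (-1 + x + 3·x^2 + 4·x^3 + 2·x^4)·Dx  (order 1).
h: a_k = -2, -2, -8, -22, -58, -160, -438, …
ICs: h(0) = -2.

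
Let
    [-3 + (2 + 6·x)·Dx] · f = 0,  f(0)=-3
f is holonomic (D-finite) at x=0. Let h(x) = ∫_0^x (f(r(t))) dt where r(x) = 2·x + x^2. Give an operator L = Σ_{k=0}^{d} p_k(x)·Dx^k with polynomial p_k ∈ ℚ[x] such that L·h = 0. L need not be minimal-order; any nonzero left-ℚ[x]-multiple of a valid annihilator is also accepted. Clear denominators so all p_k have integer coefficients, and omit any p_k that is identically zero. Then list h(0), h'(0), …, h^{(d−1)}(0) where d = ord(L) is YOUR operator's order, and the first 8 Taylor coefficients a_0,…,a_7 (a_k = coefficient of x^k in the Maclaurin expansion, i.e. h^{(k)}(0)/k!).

f: a_k = -3, -9/2, 27/8, -81/16, 1215/128, -5103/256, 45927/1024, -216513/2048, …
Change of var in L_f (x↦r) gives L₀.
Integrate: L := L₀·Dx.
L = (-3 - 3·x)·Dx + (1 + 6·x + 3·x^2)·Dx^2  (order 2).
h: a_k = 0, -3, -9/2, 3, -27/4, 189/10, -243/4, 2997/14, …
ICs: h(0) = 0, h′(0) = -3.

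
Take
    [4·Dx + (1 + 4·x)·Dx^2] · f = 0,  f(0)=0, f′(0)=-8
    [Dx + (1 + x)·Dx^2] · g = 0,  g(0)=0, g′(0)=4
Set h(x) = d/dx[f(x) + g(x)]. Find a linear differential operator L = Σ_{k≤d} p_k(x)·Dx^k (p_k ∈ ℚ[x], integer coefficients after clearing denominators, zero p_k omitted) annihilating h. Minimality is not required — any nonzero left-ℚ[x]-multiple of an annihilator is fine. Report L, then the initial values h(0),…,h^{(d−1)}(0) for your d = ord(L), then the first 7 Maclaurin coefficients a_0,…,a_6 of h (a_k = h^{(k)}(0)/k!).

f: a_k = 0, -8, 16, -128/3, 128, -2048/5, 4096/3, …
g: a_k = 0, 4, -2, 4/3, -1, 4/5, -2/3, …
h₀=f+g: left-lcm gives L₀, ord ≤ 4.
h=h₀': d/dx-closure on L₀ ⇒ L.
L = 8 + (10 + 16·x)·Dx + (1 + 5·x + 4·x^2)·Dx^2  (order 2).
h: a_k = -4, 28, -124, 508, -2044, 8188, -32764, …
ICs: h(0) = -4, h′(0) = 28.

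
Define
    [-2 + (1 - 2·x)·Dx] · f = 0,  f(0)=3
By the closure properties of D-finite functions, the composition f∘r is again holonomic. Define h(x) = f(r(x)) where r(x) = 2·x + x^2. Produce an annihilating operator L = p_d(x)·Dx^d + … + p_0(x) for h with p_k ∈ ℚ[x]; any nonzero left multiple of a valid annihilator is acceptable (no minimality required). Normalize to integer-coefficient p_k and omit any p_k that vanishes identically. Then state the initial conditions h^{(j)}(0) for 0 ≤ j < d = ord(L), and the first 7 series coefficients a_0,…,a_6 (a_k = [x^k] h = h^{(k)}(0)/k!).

f: a_k = 3, 6, 12, 24, 48, 96, 192, …
Change of var in L_f (x↦r) gives L₀.
L = (4 + 4·x) + (-1 + 4·x + 2·x^2)·Dx  (order 1).
h: a_k = 3, 12, 54, 240, 1068, 4752, 21144, …
ICs: h(0) = 3.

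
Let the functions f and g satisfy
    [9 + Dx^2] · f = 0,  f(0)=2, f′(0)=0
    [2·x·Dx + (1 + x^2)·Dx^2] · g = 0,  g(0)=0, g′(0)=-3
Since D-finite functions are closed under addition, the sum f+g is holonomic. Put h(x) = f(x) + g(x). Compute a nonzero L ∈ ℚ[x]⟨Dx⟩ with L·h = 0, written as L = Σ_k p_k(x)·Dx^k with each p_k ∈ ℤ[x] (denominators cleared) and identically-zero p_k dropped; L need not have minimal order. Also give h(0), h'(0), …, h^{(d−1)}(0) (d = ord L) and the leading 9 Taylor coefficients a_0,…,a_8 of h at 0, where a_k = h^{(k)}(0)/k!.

f: a_k = 2, 0, -9, 0, 27/4, 0, -81/40, 0, 729/2240, …
g: a_k = 0, -3, 0, 1, 0, -3/5, 0, 3/7, 0, …
Weyl lclm of L_f,L_g ⇒ L₀ (ord ≤ 4).
L = (-54·x + 540·x^3 + 162·x^5)·Dx + (63 + 279·x^2 + 297·x^4 + 81·x^6)·Dx^2 + (-6·x + 60·x^3 + 18·x^5)·Dx^3 + (7 + 31·x^2 + 33·x^4 + 9·x^6)·Dx^4  (order 4).
h: a_k = 2, -3, -9, 1, 27/4, -3/5, -81/40, 3/7, 729/2240, …
ICs: h(0) = 2, h′(0) = -3, h′′(0) = -18, h′′′(0) = 6.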